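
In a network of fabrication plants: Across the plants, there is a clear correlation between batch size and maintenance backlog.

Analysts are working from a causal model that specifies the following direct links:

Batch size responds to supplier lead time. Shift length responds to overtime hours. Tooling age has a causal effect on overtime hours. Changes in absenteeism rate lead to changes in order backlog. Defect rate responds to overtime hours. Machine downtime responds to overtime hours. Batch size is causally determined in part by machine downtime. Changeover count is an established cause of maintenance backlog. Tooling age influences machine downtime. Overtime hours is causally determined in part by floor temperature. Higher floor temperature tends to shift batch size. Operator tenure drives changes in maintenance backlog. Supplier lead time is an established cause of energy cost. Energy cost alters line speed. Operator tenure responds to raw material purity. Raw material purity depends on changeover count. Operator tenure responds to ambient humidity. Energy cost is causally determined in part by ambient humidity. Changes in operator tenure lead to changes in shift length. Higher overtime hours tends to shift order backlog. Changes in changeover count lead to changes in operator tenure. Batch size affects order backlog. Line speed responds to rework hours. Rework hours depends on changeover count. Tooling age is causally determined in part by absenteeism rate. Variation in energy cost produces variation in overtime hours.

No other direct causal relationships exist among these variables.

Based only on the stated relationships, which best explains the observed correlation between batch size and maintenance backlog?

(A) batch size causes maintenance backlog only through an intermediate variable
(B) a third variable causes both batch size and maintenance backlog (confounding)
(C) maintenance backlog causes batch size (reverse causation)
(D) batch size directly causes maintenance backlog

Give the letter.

Ambient humidity causes batch size (ambient humidity → energy cost → overtime hours → machine downtime → batch size) and maintenance backlog (ambient humidity → operator tenure → maintenance backlog) — a common cause creating the correlation.
There is no stated path from batch size to maintenance backlog or from maintenance backlog to batch size, so neither direct nor reverse causation applies.

B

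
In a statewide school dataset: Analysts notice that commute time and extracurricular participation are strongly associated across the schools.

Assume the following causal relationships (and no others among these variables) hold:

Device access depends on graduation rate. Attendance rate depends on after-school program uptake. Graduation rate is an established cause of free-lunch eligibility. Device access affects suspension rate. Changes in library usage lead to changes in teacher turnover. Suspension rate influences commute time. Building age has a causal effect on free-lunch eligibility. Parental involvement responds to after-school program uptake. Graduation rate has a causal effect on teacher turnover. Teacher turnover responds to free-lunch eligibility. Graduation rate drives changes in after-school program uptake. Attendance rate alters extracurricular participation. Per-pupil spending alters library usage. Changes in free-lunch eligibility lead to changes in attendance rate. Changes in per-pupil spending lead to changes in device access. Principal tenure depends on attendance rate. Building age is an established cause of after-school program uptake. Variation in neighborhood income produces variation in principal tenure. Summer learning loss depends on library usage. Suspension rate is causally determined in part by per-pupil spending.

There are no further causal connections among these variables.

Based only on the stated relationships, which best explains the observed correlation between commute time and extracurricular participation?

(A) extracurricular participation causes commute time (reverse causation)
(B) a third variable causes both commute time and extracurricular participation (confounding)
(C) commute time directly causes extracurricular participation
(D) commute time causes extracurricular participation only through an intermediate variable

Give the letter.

B

Graduation rate causes commute time (graduation rate → device access → suspension rate → commute time) and extracurricular participation (graduation rate → after-school program uptake → attendance rate → extracurricular participation) — a common cause creating the correlation.
There is no stated path from commute time to extracurricular participation or from extracurricular participation to commute time, so neither direct nor reverse causation applies.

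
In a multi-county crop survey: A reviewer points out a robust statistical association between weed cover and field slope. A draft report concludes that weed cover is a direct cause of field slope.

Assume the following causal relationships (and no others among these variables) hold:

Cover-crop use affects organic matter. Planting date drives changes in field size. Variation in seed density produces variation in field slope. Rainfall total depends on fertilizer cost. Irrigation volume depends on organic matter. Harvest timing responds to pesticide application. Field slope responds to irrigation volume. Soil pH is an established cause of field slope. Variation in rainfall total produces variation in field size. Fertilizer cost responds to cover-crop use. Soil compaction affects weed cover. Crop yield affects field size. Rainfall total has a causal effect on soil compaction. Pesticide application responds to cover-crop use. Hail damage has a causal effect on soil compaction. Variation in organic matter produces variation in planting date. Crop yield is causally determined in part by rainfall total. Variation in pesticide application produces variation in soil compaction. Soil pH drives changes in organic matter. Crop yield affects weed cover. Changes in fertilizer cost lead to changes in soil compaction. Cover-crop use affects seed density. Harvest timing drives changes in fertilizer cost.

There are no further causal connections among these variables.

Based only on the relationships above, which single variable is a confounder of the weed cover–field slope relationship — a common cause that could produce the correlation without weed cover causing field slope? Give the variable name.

Cover-crop use has a causal path to weed cover (cover-crop use → pesticide application → soil compaction → weed cover) and a separate causal path to field slope (cover-crop use → seed density → field slope), so it is a common cause of both.
No stated relationship gives weed cover a causal route to field slope, so the correlation is explained by the shared upstream cause rather than a direct effect.

cover-crop use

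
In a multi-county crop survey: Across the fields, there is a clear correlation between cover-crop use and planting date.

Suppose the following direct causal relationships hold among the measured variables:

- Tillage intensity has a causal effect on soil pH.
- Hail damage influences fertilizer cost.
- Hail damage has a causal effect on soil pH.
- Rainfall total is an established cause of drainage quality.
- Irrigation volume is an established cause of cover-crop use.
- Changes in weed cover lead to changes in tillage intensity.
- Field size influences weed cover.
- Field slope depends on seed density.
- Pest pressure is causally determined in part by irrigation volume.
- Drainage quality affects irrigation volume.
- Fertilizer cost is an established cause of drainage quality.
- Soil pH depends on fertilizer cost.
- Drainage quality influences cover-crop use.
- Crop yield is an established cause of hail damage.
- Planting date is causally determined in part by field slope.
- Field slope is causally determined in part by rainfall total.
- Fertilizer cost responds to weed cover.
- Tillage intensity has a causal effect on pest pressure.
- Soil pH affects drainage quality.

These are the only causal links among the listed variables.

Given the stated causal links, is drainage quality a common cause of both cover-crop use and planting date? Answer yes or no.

Drainage quality has no stated causal path to planting date. A confounder must cause both variables, so drainage quality does not qualify.

no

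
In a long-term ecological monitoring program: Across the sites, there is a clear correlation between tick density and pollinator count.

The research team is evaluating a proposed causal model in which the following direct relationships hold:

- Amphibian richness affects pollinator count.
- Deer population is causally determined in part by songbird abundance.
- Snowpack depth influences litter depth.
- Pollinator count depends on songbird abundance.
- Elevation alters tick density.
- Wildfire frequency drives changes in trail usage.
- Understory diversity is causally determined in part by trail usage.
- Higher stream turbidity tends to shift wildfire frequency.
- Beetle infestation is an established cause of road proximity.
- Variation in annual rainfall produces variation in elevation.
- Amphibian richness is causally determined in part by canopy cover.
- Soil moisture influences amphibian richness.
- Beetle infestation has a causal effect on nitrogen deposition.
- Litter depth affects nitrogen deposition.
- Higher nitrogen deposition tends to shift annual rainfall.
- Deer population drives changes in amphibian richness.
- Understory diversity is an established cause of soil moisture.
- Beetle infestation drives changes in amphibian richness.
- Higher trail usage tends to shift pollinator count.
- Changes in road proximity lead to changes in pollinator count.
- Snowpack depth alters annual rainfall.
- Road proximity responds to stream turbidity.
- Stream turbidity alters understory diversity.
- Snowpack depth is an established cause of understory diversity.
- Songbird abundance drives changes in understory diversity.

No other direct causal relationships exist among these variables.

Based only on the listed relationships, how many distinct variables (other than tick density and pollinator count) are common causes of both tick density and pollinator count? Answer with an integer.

The common causes are: beetle infestation (to tick density via beetle infestation → nitrogen deposition → annual rainfall → elevation → tick density; to pollinator count via beetle infestation → road proximity → pollinator count); snowpack depth (to tick density via snowpack depth → annual rainfall → elevation → tick density; to pollinator count via snowpack depth → understory diversity → soil moisture → amphibian richness → pollinator count).
Every other variable lacks a causal path to at least one of tick density and pollinator count.

2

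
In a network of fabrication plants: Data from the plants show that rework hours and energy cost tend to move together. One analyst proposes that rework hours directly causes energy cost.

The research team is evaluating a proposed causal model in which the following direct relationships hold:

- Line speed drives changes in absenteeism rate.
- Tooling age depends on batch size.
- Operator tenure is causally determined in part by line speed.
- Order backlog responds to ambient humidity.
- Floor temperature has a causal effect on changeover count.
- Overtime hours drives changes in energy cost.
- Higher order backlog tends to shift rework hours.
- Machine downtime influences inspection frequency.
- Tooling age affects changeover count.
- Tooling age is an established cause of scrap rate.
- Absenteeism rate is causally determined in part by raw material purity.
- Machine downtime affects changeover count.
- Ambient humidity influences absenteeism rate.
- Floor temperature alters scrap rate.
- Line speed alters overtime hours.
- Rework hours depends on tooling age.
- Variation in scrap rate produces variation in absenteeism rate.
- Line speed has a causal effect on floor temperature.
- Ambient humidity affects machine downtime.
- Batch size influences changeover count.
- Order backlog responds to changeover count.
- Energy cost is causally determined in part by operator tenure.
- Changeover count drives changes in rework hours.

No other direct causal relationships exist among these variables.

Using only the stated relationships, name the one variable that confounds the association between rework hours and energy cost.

Line speed has a causal path to rework hours (line speed → floor temperature → changeover count → rework hours) and a separate causal path to energy cost (line speed → operator tenure → energy cost), so it is a common cause of both.
No stated relationship gives rework hours a causal route to energy cost, so the correlation is explained by the shared upstream cause rather than a direct effect.

line speed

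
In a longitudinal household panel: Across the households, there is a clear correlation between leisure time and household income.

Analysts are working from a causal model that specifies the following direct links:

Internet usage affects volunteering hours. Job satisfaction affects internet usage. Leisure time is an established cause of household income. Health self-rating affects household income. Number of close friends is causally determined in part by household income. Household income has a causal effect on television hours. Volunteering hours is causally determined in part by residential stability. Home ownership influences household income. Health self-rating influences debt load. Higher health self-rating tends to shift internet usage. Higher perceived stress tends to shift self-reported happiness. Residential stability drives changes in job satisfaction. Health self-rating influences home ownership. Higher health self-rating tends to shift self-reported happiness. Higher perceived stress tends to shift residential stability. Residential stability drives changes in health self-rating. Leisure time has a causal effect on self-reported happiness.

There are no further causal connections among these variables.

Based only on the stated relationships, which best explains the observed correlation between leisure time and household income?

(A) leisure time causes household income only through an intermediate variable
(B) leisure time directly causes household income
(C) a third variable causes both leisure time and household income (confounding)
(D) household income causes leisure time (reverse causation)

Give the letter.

B

There is a stated direct causal link leisure time → household income, and no variable causes both leisure time and household income, so the correlation reflects direct causation.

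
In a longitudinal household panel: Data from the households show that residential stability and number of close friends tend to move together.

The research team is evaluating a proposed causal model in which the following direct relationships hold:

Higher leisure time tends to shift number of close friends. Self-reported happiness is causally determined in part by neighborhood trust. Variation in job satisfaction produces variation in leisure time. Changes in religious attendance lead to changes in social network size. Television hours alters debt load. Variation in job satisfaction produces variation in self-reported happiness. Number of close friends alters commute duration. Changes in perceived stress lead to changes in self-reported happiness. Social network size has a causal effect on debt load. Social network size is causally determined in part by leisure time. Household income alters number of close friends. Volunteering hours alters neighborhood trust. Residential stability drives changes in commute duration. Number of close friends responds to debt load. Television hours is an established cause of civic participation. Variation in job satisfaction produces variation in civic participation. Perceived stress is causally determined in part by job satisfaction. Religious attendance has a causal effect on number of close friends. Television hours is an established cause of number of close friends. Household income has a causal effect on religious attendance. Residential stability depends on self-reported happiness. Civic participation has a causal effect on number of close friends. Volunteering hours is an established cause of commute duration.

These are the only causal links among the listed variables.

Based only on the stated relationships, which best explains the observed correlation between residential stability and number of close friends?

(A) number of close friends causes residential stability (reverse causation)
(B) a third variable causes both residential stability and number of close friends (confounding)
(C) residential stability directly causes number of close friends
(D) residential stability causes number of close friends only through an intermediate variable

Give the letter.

Job satisfaction causes residential stability (job satisfaction → self-reported happiness → residential stability) and number of close friends (job satisfaction → leisure time → number of close friends) — a common cause creating the correlation.
There is no stated path from residential stability to number of close friends or from number of close friends to residential stability, so neither direct nor reverse causation applies.

B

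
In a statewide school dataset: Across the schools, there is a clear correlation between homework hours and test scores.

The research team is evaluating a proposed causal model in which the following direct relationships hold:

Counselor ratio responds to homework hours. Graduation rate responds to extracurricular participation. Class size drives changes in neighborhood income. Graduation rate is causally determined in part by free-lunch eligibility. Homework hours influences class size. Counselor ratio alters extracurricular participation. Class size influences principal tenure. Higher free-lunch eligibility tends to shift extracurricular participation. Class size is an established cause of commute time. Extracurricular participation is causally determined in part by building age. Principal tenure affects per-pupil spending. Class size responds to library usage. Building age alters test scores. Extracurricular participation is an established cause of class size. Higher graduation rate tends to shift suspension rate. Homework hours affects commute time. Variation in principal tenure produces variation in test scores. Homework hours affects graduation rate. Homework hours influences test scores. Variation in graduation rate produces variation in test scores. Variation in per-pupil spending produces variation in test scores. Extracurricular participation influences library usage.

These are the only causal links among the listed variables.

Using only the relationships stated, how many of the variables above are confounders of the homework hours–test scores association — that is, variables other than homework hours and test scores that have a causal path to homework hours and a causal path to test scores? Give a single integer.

No listed variable has a causal path to both homework hours and test scores, so there are no common causes.

0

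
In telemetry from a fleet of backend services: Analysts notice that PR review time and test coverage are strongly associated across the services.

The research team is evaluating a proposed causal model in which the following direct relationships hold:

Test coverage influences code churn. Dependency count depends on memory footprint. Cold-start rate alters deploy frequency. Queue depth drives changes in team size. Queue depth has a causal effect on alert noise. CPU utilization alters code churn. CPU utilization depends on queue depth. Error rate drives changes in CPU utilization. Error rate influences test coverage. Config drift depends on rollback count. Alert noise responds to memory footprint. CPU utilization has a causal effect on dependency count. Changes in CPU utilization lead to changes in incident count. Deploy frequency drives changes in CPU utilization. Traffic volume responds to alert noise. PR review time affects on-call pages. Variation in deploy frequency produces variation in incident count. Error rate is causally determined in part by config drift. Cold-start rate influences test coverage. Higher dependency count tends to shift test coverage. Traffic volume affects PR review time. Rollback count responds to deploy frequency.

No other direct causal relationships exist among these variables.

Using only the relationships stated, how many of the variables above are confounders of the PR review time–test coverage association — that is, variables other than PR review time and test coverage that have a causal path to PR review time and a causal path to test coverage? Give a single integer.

2

The common causes are: memory footprint (to PR review time via memory footprint → alert noise → traffic volume → PR review time; to test coverage via memory footprint → dependency count → test coverage); queue depth (to PR review time via queue depth → alert noise → traffic volume → PR review time; to test coverage via queue depth → CPU utilization → dependency count → test coverage).
Every other variable lacks a causal path to at least one of PR review time and test coverage.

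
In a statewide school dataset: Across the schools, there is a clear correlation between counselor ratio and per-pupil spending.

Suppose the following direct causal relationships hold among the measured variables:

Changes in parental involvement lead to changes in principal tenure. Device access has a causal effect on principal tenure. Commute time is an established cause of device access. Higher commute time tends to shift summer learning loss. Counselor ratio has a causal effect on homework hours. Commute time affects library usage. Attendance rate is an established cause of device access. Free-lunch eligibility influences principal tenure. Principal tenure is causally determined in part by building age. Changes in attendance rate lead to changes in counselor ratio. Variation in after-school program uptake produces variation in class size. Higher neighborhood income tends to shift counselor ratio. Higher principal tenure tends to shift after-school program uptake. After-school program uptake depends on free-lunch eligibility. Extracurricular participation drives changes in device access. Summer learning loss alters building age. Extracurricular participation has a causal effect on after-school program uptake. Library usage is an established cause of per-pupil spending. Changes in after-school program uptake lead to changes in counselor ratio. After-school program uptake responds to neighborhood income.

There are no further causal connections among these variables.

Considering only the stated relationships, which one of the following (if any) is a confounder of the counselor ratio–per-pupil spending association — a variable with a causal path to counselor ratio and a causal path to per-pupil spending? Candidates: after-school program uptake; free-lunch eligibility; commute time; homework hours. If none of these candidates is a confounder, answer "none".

Commute time causes counselor ratio (commute time → device access → principal tenure → after-school program uptake → counselor ratio) and also causes per-pupil spending (commute time → library usage → per-pupil spending); it is a common cause of both.
Each of the other candidates lacks a causal path to at least one of counselor ratio and per-pupil spending, so they do not confound the relationship.

commute time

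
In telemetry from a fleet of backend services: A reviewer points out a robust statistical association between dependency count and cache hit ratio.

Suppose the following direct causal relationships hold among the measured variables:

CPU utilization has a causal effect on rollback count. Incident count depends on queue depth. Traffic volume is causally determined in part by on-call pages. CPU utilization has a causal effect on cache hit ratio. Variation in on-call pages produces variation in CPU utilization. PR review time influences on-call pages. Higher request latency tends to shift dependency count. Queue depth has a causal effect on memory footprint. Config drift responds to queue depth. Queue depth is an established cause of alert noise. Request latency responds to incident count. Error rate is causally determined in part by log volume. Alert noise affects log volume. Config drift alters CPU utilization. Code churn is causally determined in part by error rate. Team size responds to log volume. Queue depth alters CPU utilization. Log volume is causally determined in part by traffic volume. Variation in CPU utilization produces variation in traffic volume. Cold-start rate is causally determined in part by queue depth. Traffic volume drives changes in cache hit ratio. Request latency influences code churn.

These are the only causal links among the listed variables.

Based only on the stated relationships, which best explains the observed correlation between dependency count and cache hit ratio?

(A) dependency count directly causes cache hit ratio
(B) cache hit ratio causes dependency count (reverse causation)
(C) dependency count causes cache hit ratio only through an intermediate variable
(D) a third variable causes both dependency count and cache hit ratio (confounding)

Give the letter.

Queue depth causes dependency count (queue depth → incident count → request latency → dependency count) and cache hit ratio (queue depth → CPU utilization → cache hit ratio) — a common cause creating the correlation.
There is no stated path from dependency count to cache hit ratio or from cache hit ratio to dependency count, so neither direct nor reverse causation applies.

D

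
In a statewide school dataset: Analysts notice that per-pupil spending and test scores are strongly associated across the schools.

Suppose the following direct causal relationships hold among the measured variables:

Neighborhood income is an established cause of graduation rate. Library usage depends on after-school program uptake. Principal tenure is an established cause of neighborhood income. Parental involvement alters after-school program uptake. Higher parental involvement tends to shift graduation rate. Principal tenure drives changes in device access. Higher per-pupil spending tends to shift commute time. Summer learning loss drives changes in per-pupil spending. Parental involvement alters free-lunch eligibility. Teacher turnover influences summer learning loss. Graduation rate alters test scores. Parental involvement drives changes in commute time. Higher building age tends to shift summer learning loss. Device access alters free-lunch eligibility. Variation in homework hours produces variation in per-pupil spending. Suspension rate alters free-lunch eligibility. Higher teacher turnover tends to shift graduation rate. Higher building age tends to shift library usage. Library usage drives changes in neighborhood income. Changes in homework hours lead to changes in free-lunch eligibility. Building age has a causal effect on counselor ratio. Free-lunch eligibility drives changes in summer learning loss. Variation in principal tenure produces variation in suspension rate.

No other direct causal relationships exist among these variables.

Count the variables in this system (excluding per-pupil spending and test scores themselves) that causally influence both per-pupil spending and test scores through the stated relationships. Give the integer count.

4

The common causes are: building age (to per-pupil spending via building age → summer learning loss → per-pupil spending; to test scores via building age → library usage → neighborhood income → graduation rate → test scores); parental involvement (to per-pupil spending via parental involvement → free-lunch eligibility → summer learning loss → per-pupil spending; to test scores via parental involvement → graduation rate → test scores); principal tenure (to per-pupil spending via principal tenure → device access → free-lunch eligibility → summer learning loss → per-pupil spending; to test scores via principal tenure → neighborhood income → graduation rate → test scores); teacher turnover (to per-pupil spending via teacher turnover → summer learning loss → per-pupil spending; to test scores via teacher turnover → graduation rate → test scores).
Every other variable lacks a causal path to at least one of per-pupil spending and test scores.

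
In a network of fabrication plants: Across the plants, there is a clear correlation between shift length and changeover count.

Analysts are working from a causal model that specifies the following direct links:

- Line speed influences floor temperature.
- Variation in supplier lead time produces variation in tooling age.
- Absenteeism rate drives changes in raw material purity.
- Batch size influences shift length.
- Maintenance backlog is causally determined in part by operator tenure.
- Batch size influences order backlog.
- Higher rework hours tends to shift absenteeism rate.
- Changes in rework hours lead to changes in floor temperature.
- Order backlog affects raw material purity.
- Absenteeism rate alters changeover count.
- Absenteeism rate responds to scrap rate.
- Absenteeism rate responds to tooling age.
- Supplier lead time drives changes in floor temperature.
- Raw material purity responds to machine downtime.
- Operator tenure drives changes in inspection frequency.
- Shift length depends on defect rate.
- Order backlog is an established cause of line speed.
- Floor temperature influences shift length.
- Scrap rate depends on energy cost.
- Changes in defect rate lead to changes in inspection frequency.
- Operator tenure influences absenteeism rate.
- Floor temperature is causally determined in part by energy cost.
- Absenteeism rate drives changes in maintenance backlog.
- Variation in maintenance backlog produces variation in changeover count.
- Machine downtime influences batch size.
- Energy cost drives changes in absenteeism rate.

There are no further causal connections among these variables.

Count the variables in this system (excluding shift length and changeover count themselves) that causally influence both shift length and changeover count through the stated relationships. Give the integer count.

The common causes are: energy cost (to shift length via energy cost → floor temperature → shift length; to changeover count via energy cost → absenteeism rate → changeover count); rework hours (to shift length via rework hours → floor temperature → shift length; to changeover count via rework hours → absenteeism rate → changeover count); supplier lead time (to shift length via supplier lead time → floor temperature → shift length; to changeover count via supplier lead time → tooling age → absenteeism rate → changeover count).
Every other variable lacks a causal path to at least one of shift length and changeover count.

3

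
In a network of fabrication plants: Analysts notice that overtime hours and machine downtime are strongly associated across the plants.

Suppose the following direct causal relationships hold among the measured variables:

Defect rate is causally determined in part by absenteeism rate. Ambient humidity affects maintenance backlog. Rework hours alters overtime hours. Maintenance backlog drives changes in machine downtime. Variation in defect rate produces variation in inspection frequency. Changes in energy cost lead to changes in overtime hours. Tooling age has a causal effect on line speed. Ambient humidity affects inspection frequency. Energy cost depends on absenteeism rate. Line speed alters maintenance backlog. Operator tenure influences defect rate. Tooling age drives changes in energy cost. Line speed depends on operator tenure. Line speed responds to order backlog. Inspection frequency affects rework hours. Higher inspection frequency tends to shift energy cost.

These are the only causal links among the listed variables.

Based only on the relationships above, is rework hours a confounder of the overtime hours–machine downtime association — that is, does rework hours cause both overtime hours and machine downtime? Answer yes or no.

no

Rework hours has no stated causal path to machine downtime. A confounder must cause both variables, so rework hours does not qualify.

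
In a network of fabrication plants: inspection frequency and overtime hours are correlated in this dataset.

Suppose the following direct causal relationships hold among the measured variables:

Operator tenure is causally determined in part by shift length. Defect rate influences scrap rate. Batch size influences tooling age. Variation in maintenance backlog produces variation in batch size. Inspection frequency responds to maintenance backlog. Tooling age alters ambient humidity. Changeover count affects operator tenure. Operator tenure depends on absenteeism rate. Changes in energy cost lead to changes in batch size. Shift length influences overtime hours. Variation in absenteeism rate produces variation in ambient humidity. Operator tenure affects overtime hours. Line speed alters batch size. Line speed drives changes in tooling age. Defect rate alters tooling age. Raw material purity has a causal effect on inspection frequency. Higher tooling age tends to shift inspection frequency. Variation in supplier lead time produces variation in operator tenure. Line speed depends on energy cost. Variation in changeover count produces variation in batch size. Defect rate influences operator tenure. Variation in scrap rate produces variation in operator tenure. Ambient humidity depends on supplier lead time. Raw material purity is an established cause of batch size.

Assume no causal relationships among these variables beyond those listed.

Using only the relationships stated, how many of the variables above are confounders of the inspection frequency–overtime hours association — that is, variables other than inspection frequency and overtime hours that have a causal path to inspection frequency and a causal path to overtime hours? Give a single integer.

2

The common causes are: changeover count (to inspection frequency via changeover count → batch size → tooling age → inspection frequency; to overtime hours via changeover count → operator tenure → overtime hours); defect rate (to inspection frequency via defect rate → tooling age → inspection frequency; to overtime hours via defect rate → operator tenure → overtime hours).
Every other variable lacks a causal path to at least one of inspection frequency and overtime hours.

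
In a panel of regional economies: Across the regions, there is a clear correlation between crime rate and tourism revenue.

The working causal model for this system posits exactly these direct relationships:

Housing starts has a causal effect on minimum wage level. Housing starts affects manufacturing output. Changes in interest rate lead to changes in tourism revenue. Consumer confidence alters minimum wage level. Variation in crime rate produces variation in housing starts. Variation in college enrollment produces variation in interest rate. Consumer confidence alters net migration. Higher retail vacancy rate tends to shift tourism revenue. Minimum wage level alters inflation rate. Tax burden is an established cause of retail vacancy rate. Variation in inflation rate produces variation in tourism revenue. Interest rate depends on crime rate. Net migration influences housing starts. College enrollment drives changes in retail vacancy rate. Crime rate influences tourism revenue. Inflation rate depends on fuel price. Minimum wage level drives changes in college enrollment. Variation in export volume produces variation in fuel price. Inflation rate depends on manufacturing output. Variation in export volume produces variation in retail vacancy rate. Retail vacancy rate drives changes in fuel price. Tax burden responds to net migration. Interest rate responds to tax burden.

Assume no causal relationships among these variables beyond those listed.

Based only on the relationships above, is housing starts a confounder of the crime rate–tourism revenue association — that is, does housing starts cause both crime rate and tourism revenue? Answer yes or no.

Housing starts has no stated causal path to crime rate. A confounder must cause both variables, so housing starts does not qualify.

no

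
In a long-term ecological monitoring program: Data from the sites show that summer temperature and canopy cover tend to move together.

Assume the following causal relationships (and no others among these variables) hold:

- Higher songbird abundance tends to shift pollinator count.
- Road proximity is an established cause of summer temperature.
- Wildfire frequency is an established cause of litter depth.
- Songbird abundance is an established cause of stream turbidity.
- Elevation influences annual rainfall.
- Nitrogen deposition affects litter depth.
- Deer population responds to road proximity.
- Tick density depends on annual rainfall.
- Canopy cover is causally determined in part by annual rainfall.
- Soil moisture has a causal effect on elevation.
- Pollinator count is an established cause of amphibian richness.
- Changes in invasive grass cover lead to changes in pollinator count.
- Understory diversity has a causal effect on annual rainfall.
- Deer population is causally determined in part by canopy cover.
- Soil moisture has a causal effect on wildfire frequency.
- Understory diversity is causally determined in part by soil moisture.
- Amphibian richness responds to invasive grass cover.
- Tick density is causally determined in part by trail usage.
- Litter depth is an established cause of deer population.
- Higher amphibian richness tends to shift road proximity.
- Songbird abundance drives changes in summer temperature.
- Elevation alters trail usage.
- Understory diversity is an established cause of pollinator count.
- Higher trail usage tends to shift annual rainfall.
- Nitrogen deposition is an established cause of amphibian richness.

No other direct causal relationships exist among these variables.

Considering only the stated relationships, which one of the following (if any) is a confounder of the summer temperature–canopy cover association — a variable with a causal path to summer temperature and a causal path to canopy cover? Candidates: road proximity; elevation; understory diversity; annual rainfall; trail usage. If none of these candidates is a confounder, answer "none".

Understory diversity causes summer temperature (understory diversity → pollinator count → amphibian richness → road proximity → summer temperature) and also causes canopy cover (understory diversity → annual rainfall → canopy cover); it is a common cause of both.
Each of the other candidates lacks a causal path to at least one of summer temperature and canopy cover, so they do not confound the relationship.

understory diversity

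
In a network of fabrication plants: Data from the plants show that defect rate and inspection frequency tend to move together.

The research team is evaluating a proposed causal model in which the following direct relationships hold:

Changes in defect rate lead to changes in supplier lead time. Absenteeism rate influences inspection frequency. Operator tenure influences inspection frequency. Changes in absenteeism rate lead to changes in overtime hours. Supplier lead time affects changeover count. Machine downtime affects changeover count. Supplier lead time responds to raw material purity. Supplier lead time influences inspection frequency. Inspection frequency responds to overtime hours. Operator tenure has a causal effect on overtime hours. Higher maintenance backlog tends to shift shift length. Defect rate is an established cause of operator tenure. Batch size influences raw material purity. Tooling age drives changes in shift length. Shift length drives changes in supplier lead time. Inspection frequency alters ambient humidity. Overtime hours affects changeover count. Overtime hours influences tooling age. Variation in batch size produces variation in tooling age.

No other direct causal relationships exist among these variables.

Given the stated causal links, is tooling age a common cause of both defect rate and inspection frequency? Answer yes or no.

Tooling age has no stated causal path to defect rate. A confounder must cause both variables, so tooling age does not qualify.

no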